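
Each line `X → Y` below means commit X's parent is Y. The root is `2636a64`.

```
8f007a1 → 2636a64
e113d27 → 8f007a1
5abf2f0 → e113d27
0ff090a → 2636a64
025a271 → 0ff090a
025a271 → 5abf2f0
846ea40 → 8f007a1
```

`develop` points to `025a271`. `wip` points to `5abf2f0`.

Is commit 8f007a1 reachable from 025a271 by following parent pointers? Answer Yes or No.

Yes

Ancestors of 025a271 (commits reachable by following parents): {025a271, 0ff090a, 2636a64, 5abf2f0, 8f007a1, e113d27}.
8f007a1 is in that set, so it is an ancestor of 025a271.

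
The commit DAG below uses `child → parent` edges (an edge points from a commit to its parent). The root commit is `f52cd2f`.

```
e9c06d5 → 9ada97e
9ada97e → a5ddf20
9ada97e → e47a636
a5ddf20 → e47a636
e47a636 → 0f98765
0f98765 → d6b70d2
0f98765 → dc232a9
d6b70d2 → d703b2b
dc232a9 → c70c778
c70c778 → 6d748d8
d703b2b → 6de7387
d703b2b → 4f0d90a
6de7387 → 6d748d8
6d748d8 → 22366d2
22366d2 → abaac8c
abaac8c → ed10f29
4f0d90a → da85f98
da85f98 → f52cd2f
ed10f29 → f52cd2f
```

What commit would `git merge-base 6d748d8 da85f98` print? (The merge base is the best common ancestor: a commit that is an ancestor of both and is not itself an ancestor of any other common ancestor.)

Ancestors of 6d748d8: {22366d2, 6d748d8, abaac8c, ed10f29, f52cd2f}.
Ancestors of da85f98: {da85f98, f52cd2f}.
Common ancestors: {f52cd2f}.
The only common ancestor is f52cd2f, so it is the merge base.

f52cd2f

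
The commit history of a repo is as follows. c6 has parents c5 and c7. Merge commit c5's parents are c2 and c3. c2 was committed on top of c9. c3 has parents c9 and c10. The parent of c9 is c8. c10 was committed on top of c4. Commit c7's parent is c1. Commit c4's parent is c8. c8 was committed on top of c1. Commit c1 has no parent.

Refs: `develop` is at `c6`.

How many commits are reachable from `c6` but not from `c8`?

8

Reachable from c6: {c1, c10, c2, c3, c4, c5, c6, c7, c8, c9}.
Reachable from c8: {c1, c8}.
In c6's history but not c8's: {c10, c2, c3, c4, c5, c6, c7, c9} — 8 commits.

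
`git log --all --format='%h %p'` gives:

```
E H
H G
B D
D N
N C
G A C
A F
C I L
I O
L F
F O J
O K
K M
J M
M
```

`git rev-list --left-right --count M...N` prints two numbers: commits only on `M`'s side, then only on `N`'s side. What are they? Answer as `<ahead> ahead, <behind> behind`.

0 ahead, 8 behind

Reachable from M: {M}.
Reachable from N: {C, F, I, J, K, L, M, N, O}.
Only in M's history (ahead): {} — 0.
Only in N's history (behind): {C, F, I, J, K, L, N, O} — 8.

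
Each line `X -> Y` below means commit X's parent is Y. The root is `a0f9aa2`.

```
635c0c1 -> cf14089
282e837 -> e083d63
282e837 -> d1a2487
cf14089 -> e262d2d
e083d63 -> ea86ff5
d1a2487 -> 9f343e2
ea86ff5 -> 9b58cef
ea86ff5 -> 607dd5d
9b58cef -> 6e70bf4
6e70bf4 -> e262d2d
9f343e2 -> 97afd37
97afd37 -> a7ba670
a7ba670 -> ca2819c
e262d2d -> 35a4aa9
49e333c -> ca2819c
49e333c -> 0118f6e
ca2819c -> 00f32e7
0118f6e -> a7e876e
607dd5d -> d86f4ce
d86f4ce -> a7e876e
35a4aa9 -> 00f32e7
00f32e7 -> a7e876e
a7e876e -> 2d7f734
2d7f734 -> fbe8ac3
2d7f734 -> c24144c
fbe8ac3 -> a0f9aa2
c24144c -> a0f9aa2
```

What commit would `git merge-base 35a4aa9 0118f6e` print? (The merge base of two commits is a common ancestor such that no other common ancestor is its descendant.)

a7e876e

Ancestors of 35a4aa9: {00f32e7, 2d7f734, 35a4aa9, a0f9aa2, a7e876e, c24144c, fbe8ac3}.
Ancestors of 0118f6e: {0118f6e, 2d7f734, a0f9aa2, a7e876e, c24144c, fbe8ac3}.
Common ancestors: {2d7f734, a0f9aa2, a7e876e, c24144c, fbe8ac3}.
Among these, a7e876e is not an ancestor of any other common ancestor — it is the merge base.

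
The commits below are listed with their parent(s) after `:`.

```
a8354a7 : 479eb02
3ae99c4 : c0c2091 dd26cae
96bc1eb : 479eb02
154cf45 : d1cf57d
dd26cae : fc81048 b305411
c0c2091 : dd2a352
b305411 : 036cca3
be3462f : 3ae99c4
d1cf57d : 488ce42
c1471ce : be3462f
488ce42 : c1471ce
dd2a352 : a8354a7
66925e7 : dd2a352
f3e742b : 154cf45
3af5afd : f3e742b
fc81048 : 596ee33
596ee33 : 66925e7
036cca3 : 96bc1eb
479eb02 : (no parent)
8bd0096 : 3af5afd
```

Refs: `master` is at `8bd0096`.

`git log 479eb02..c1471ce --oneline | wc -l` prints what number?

Reachable from c1471ce: {036cca3, 3ae99c4, 479eb02, 596ee33, 66925e7, 96bc1eb, a8354a7, b305411, be3462f, c0c2091, c1471ce, dd26cae, dd2a352, fc81048}.
Reachable from 479eb02: {479eb02}.
In c1471ce's history but not 479eb02's: {036cca3, 3ae99c4, 596ee33, 66925e7, 96bc1eb, a8354a7, b305411, be3462f, c0c2091, c1471ce, dd26cae, dd2a352, fc81048} — 13 commits.

13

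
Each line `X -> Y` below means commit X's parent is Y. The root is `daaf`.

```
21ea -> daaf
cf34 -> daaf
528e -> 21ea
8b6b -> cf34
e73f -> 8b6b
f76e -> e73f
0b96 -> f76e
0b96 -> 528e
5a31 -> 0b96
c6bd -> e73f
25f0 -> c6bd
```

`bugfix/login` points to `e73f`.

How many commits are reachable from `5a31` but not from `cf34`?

Reachable from 5a31: {0b96, 21ea, 528e, 5a31, 8b6b, cf34, daaf, e73f, f76e}.
Reachable from cf34: {cf34, daaf}.
In 5a31's history but not cf34's: {0b96, 21ea, 528e, 5a31, 8b6b, e73f, f76e} — 7 commits.

7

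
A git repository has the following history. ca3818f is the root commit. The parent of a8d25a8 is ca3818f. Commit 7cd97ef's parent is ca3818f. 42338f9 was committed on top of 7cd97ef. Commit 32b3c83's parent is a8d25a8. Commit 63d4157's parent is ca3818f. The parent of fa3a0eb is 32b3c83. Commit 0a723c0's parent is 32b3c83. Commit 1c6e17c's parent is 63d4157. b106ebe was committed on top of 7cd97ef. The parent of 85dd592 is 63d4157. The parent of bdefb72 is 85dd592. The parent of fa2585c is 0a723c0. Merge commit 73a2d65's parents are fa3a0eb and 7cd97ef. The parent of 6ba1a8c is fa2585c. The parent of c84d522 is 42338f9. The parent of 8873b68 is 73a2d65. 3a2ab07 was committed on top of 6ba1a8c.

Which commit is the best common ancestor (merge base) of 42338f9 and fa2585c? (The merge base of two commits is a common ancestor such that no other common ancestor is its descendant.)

Ancestors of 42338f9: {42338f9, 7cd97ef, ca3818f}.
Ancestors of fa2585c: {0a723c0, 32b3c83, a8d25a8, ca3818f, fa2585c}.
Common ancestors: {ca3818f}.
The only common ancestor is ca3818f, so it is the merge base.

ca3818f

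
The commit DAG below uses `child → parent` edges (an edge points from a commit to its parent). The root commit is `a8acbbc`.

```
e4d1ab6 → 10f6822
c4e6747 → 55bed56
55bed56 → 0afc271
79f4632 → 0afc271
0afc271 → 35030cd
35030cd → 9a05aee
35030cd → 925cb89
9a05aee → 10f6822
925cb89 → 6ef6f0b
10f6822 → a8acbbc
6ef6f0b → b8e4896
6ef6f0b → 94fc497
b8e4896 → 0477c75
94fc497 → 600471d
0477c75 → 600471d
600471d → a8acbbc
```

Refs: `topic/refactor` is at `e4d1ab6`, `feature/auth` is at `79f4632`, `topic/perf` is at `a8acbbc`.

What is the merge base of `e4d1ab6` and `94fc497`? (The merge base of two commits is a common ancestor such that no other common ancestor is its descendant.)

a8acbbc

Ancestors of e4d1ab6: {10f6822, a8acbbc, e4d1ab6}.
Ancestors of 94fc497: {600471d, 94fc497, a8acbbc}.
Common ancestors: {a8acbbc}.
The only common ancestor is a8acbbc, so it is the merge base.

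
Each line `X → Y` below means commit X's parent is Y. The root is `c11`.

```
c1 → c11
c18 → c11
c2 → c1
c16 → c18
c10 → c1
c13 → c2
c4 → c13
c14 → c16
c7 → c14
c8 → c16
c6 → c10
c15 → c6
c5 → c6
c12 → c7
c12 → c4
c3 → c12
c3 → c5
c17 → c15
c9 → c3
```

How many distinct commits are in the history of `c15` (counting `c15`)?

5

Walking parent pointers from c15: reachable set = {c1, c10, c11, c15, c6}.
That is 5 commits.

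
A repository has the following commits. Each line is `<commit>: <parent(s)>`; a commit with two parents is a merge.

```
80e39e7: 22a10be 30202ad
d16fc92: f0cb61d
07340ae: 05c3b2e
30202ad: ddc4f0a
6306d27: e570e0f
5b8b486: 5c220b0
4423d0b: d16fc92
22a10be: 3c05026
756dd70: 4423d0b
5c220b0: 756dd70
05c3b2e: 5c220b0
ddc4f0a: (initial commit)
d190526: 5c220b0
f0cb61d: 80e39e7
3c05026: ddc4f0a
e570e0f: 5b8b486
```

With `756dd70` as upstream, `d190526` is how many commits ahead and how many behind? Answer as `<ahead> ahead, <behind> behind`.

Reachable from d190526: {22a10be, 30202ad, 3c05026, 4423d0b, 5c220b0, 756dd70, 80e39e7, d16fc92, d190526, ddc4f0a, f0cb61d}.
Reachable from 756dd70: {22a10be, 30202ad, 3c05026, 4423d0b, 756dd70, 80e39e7, d16fc92, ddc4f0a, f0cb61d}.
Only in d190526's history (ahead): {5c220b0, d190526} — 2.
Only in 756dd70's history (behind): {} — 0.

2 ahead, 0 behind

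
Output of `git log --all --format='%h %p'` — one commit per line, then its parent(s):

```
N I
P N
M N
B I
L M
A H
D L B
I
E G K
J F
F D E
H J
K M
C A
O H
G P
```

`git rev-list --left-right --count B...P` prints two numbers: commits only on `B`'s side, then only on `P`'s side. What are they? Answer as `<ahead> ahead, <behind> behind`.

1 ahead, 2 behind

Reachable from B: {B, I}.
Reachable from P: {I, N, P}.
Only in B's history (ahead): {B} — 1.
Only in P's history (behind): {N, P} — 2.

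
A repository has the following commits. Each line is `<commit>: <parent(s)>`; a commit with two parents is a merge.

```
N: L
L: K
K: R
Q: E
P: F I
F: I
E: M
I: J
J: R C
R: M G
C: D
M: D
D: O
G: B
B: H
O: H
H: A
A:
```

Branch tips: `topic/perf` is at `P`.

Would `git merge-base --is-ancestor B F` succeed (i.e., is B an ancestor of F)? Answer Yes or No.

Yes

Ancestors of F (commits reachable by following parents): {A, B, C, D, F, G, H, I, J, M, O, R}.
B is in that set, so it is an ancestor of F.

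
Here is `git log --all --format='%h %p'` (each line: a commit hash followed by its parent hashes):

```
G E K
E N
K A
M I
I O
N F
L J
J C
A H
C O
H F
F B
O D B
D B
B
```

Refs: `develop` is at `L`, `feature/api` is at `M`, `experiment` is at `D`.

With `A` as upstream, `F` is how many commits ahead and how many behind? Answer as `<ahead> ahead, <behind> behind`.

Reachable from F: {B, F}.
Reachable from A: {A, B, F, H}.
Only in F's history (ahead): {} — 0.
Only in A's history (behind): {A, H} — 2.

0 ahead, 2 behind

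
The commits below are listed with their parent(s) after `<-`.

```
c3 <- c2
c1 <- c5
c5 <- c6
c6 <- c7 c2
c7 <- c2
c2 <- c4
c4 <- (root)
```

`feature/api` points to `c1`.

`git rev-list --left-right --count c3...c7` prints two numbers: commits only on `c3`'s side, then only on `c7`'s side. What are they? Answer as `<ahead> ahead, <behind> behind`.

Reachable from c3: {c2, c3, c4}.
Reachable from c7: {c2, c4, c7}.
Only in c3's history (ahead): {c3} — 1.
Only in c7's history (behind): {c7} — 1.

1 ahead, 1 behind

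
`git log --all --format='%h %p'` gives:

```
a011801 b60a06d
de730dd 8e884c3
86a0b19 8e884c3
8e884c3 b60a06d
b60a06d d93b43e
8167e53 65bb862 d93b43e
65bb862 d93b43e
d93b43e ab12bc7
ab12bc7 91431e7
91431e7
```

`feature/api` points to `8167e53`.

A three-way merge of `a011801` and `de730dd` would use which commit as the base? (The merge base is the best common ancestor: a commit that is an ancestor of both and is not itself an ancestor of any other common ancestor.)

Ancestors of a011801: {91431e7, a011801, ab12bc7, b60a06d, d93b43e}.
Ancestors of de730dd: {8e884c3, 91431e7, ab12bc7, b60a06d, d93b43e, de730dd}.
Common ancestors: {91431e7, ab12bc7, b60a06d, d93b43e}.
Among these, b60a06d is not an ancestor of any other common ancestor — it is the merge base.

b60a06d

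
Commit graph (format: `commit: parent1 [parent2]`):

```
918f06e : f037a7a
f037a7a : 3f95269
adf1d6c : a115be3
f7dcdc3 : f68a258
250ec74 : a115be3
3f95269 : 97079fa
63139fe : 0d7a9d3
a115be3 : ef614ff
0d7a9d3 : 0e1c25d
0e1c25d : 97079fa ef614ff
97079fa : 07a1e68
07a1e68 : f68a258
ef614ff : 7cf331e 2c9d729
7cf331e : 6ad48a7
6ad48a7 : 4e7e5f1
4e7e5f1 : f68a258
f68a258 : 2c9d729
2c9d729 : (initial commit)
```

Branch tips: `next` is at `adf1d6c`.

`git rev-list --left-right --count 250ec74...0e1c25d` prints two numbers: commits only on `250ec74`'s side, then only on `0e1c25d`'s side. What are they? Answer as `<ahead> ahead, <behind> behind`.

2 ahead, 3 behind

Reachable from 250ec74: {250ec74, 2c9d729, 4e7e5f1, 6ad48a7, 7cf331e, a115be3, ef614ff, f68a258}.
Reachable from 0e1c25d: {07a1e68, 0e1c25d, 2c9d729, 4e7e5f1, 6ad48a7, 7cf331e, 97079fa, ef614ff, f68a258}.
Only in 250ec74's history (ahead): {250ec74, a115be3} — 2.
Only in 0e1c25d's history (behind): {07a1e68, 0e1c25d, 97079fa} — 3.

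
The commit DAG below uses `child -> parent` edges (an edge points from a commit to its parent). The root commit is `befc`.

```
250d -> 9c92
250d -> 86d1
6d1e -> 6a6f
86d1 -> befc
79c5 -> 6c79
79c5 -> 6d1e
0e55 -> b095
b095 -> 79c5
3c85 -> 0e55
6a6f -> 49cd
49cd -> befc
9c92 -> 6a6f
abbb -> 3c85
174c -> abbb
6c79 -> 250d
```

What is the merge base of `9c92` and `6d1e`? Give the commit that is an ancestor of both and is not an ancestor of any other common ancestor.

6a6f

Ancestors of 9c92: {49cd, 6a6f, 9c92, befc}.
Ancestors of 6d1e: {49cd, 6a6f, 6d1e, befc}.
Common ancestors: {49cd, 6a6f, befc}.
Among these, 6a6f is not an ancestor of any other common ancestor — it is the merge base.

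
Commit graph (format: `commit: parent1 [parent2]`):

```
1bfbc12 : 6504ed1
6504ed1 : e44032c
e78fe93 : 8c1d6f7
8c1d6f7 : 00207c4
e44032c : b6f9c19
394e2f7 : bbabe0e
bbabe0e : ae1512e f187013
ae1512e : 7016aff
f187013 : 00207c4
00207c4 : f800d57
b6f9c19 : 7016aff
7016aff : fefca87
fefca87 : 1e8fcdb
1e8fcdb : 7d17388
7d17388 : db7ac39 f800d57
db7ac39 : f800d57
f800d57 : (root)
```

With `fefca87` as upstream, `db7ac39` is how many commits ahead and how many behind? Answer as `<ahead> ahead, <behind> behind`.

Reachable from db7ac39: {db7ac39, f800d57}.
Reachable from fefca87: {1e8fcdb, 7d17388, db7ac39, f800d57, fefca87}.
Only in db7ac39's history (ahead): {} — 0.
Only in fefca87's history (behind): {1e8fcdb, 7d17388, fefca87} — 3.

0 ahead, 3 behind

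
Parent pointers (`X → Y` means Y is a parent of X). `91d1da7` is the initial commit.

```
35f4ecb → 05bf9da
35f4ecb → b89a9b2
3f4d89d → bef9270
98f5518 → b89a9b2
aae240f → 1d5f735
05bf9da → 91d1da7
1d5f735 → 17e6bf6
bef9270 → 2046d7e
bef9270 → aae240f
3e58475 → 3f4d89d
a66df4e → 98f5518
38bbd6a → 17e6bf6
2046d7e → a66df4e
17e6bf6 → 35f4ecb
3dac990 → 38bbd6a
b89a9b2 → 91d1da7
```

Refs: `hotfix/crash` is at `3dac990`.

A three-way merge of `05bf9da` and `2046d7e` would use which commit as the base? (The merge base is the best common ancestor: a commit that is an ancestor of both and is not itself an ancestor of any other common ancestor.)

Ancestors of 05bf9da: {05bf9da, 91d1da7}.
Ancestors of 2046d7e: {2046d7e, 91d1da7, 98f5518, a66df4e, b89a9b2}.
Common ancestors: {91d1da7}.
The only common ancestor is 91d1da7, so it is the merge base.

91d1da7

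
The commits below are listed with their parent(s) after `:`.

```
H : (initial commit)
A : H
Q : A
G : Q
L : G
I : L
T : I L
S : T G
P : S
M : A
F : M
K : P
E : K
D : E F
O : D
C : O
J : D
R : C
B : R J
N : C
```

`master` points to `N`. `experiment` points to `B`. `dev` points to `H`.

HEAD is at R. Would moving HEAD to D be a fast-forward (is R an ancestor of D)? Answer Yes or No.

A fast-forward from R to D is possible iff R is an ancestor of D.
Ancestors of D: {A, D, E, F, G, H, I, K, L, M, P, Q, S, T}.
R is not among them, so fast-forward is not possible.

No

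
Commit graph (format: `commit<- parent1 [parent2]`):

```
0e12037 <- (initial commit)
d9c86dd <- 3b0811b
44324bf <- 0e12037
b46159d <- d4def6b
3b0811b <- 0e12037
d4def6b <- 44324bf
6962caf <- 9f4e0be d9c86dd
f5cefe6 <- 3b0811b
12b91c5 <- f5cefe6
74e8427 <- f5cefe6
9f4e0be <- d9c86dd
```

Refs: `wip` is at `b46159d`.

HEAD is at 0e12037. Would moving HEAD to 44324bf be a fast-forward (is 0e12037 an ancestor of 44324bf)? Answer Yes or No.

A fast-forward from 0e12037 to 44324bf is possible iff 0e12037 is an ancestor of 44324bf.
Ancestors of 44324bf: {0e12037, 44324bf}.
0e12037 is among them, so fast-forward is possible.

Yes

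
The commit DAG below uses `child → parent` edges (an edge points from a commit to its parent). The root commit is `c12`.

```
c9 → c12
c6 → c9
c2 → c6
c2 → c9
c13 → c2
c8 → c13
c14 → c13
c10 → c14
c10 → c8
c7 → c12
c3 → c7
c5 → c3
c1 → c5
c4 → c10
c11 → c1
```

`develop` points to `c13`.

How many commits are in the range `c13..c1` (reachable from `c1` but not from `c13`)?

4

Reachable from c1: {c1, c12, c3, c5, c7}.
Reachable from c13: {c12, c13, c2, c6, c9}.
In c1's history but not c13's: {c1, c3, c5, c7} — 4 commits.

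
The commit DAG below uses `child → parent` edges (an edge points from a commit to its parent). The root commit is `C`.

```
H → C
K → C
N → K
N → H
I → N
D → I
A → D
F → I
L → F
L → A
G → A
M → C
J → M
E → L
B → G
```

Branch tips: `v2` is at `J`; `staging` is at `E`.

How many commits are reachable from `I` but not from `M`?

Reachable from I: {C, H, I, K, N}.
Reachable from M: {C, M}.
In I's history but not M's: {H, I, K, N} — 4 commits.

4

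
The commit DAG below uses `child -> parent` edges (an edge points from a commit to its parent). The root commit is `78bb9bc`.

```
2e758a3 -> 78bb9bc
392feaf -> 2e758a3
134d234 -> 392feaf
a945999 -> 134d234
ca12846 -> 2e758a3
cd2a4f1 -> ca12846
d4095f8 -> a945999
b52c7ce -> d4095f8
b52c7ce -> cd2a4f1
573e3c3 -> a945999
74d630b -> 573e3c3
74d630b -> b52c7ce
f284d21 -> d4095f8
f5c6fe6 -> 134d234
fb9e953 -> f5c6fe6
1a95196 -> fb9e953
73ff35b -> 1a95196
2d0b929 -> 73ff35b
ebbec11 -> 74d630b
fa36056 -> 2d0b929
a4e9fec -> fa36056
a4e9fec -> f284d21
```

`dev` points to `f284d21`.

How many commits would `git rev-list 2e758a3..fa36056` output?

Reachable from fa36056: {134d234, 1a95196, 2d0b929, 2e758a3, 392feaf, 73ff35b, 78bb9bc, f5c6fe6, fa36056, fb9e953}.
Reachable from 2e758a3: {2e758a3, 78bb9bc}.
In fa36056's history but not 2e758a3's: {134d234, 1a95196, 2d0b929, 392feaf, 73ff35b, f5c6fe6, fa36056, fb9e953} — 8 commits.

8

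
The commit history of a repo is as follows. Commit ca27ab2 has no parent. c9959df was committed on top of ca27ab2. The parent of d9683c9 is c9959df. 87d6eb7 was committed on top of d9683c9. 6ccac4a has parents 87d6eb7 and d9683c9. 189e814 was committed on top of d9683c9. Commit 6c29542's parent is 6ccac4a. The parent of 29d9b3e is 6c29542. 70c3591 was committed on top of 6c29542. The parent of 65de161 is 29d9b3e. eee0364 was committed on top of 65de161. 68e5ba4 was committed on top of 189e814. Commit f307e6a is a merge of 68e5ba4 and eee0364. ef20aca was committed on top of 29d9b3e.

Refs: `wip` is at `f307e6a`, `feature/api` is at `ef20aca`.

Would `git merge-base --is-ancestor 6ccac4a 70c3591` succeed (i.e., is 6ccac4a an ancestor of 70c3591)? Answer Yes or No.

Ancestors of 70c3591 (commits reachable by following parents): {6c29542, 6ccac4a, 70c3591, 87d6eb7, c9959df, ca27ab2, d9683c9}.
6ccac4a is in that set, so it is an ancestor of 70c3591.

Yes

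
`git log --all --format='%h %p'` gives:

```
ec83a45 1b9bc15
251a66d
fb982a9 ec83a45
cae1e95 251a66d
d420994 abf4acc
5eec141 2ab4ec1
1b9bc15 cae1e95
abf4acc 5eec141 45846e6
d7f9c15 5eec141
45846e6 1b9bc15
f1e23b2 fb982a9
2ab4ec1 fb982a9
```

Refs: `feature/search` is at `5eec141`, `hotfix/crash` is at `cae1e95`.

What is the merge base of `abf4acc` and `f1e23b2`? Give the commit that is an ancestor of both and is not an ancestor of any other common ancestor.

fb982a9

Ancestors of abf4acc: {1b9bc15, 251a66d, 2ab4ec1, 45846e6, 5eec141, abf4acc, cae1e95, ec83a45, fb982a9}.
Ancestors of f1e23b2: {1b9bc15, 251a66d, cae1e95, ec83a45, f1e23b2, fb982a9}.
Common ancestors: {1b9bc15, 251a66d, cae1e95, ec83a45, fb982a9}.
Among these, fb982a9 is not an ancestor of any other common ancestor — it is the merge base.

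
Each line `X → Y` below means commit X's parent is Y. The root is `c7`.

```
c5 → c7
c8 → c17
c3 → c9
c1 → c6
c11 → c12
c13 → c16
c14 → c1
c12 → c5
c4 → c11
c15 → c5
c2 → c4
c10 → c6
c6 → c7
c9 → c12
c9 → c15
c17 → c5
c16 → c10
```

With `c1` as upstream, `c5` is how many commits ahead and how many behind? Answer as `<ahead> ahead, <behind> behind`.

1 ahead, 2 behind

Reachable from c5: {c5, c7}.
Reachable from c1: {c1, c6, c7}.
Only in c5's history (ahead): {c5} — 1.
Only in c1's history (behind): {c1, c6} — 2.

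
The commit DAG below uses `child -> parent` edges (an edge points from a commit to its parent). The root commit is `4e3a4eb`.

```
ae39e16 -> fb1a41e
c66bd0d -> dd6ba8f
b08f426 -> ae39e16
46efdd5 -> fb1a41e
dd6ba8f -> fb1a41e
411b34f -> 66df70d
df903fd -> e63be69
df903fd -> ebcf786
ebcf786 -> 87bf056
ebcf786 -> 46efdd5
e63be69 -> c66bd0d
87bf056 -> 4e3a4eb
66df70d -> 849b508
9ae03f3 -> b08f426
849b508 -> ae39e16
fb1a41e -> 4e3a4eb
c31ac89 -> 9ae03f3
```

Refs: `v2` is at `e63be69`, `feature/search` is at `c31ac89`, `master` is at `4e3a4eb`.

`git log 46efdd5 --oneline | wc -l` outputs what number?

3

Walking parent pointers from 46efdd5: reachable set = {46efdd5, 4e3a4eb, fb1a41e}.
That is 3 commits.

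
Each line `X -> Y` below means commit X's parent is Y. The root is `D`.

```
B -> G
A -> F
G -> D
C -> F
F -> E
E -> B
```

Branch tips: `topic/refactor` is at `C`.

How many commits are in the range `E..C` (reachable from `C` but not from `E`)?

Reachable from C: {B, C, D, E, F, G}.
Reachable from E: {B, D, E, G}.
In C's history but not E's: {C, F} — 2 commits.

2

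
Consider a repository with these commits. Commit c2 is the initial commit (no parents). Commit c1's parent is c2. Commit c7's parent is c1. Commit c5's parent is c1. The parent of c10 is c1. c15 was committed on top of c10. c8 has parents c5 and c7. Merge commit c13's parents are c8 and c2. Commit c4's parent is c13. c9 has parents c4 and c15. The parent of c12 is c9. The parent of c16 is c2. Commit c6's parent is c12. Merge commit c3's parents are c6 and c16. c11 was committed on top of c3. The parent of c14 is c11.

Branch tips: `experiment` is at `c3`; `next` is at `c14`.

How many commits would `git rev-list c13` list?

6

Walking parent pointers from c13: reachable set = {c1, c13, c2, c5, c7, c8}.
That is 6 commits.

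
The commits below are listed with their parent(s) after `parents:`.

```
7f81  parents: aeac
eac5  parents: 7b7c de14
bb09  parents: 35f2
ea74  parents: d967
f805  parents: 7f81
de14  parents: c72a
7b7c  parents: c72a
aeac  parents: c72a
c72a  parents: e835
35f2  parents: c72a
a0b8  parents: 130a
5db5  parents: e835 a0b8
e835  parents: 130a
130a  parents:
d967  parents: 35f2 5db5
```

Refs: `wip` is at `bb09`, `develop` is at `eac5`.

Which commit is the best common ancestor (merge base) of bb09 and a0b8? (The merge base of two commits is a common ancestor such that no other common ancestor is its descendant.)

Ancestors of bb09: {130a, 35f2, bb09, c72a, e835}.
Ancestors of a0b8: {130a, a0b8}.
Common ancestors: {130a}.
The only common ancestor is 130a, so it is the merge base.

130a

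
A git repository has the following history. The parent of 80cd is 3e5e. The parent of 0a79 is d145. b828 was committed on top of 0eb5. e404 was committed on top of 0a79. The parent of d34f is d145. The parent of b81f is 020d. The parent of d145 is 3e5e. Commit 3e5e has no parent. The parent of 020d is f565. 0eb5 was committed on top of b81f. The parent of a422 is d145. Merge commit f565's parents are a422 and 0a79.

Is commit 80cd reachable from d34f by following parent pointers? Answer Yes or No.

Ancestors of d34f: {3e5e, d145, d34f}.
80cd is not in that set, so it is not an ancestor of d34f.

No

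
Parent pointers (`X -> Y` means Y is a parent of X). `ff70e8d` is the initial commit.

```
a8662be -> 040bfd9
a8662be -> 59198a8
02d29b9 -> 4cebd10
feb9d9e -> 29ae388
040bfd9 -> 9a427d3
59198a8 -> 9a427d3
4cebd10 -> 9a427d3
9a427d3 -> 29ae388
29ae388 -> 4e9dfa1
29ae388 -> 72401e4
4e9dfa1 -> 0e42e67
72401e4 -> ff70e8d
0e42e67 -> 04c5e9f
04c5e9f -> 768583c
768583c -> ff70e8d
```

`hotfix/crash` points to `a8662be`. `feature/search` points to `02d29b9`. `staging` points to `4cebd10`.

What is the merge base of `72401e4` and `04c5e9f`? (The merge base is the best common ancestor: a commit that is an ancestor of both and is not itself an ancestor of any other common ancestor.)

ff70e8d

Ancestors of 72401e4: {72401e4, ff70e8d}.
Ancestors of 04c5e9f: {04c5e9f, 768583c, ff70e8d}.
Common ancestors: {ff70e8d}.
The only common ancestor is ff70e8d, so it is the merge base.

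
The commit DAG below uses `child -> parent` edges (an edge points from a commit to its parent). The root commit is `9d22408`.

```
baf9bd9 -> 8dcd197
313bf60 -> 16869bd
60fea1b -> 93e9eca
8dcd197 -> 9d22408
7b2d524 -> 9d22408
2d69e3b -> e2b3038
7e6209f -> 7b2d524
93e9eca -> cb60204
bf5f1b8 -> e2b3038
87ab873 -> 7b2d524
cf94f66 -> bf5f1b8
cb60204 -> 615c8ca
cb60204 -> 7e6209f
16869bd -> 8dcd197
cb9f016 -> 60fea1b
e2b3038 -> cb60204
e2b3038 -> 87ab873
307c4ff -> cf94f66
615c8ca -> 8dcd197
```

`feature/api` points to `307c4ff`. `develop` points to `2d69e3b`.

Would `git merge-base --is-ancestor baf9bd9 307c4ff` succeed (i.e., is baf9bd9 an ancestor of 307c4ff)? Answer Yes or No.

Ancestors of 307c4ff: {307c4ff, 615c8ca, 7b2d524, 7e6209f, 87ab873, 8dcd197, 9d22408, bf5f1b8, cb60204, cf94f66, e2b3038}.
baf9bd9 is not in that set, so it is not an ancestor of 307c4ff.

No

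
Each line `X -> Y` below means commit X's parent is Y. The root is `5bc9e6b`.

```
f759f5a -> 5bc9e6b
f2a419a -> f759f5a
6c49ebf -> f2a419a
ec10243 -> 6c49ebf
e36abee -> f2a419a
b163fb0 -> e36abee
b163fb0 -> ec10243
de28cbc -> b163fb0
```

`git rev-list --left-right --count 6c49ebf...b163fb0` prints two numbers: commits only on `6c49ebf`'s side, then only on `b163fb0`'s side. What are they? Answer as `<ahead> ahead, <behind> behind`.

Reachable from 6c49ebf: {5bc9e6b, 6c49ebf, f2a419a, f759f5a}.
Reachable from b163fb0: {5bc9e6b, 6c49ebf, b163fb0, e36abee, ec10243, f2a419a, f759f5a}.
Only in 6c49ebf's history (ahead): {} — 0.
Only in b163fb0's history (behind): {b163fb0, e36abee, ec10243} — 3.

0 ahead, 3 behind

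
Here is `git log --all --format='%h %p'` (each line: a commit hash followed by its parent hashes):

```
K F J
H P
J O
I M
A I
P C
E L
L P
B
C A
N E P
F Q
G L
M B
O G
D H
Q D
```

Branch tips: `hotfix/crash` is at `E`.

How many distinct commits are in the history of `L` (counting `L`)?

7

Walking parent pointers from L: reachable set = {A, B, C, I, L, M, P}.
That is 7 commits.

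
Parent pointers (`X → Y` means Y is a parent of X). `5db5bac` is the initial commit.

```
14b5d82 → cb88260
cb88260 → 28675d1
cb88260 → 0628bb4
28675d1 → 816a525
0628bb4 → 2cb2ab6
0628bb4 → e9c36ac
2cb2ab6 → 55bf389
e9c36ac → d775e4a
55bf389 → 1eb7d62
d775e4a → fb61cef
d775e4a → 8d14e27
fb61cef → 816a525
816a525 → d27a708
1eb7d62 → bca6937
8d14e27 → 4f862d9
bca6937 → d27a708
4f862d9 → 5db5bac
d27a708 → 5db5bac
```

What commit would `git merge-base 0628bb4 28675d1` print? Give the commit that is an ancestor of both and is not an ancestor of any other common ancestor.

Ancestors of 0628bb4: {0628bb4, 1eb7d62, 2cb2ab6, 4f862d9, 55bf389, 5db5bac, 816a525, 8d14e27, bca6937, d27a708, d775e4a, e9c36ac, fb61cef}.
Ancestors of 28675d1: {28675d1, 5db5bac, 816a525, d27a708}.
Common ancestors: {5db5bac, 816a525, d27a708}.
Among these, 816a525 is not an ancestor of any other common ancestor — it is the merge base.

816a525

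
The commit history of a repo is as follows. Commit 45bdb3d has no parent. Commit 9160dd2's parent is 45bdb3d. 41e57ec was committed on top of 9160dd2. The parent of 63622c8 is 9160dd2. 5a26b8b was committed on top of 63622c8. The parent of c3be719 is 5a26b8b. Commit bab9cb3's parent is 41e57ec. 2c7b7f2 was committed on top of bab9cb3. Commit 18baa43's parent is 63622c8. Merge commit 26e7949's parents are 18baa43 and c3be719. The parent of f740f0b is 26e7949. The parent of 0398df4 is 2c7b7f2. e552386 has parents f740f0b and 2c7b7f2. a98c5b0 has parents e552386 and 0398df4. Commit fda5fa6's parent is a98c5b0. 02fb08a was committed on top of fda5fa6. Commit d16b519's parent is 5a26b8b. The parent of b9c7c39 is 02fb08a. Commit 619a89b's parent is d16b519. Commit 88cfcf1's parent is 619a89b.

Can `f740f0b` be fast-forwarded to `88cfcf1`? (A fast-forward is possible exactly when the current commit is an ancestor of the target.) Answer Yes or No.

A fast-forward from f740f0b to 88cfcf1 is possible iff f740f0b is an ancestor of 88cfcf1.
Ancestors of 88cfcf1: {45bdb3d, 5a26b8b, 619a89b, 63622c8, 88cfcf1, 9160dd2, d16b519}.
f740f0b is not among them, so fast-forward is not possible.

No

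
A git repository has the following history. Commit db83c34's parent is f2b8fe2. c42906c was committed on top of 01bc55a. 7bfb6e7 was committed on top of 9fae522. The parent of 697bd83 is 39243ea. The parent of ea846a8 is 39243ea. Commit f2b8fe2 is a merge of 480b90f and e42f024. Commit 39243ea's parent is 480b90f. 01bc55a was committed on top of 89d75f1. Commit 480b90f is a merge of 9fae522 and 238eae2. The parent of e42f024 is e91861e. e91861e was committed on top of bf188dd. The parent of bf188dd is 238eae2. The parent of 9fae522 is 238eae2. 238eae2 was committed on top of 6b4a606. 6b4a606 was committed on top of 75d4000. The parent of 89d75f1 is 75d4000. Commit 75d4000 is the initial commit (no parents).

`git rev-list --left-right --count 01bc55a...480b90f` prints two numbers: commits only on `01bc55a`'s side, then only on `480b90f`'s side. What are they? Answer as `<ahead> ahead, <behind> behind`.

2 ahead, 4 behind

Reachable from 01bc55a: {01bc55a, 75d4000, 89d75f1}.
Reachable from 480b90f: {238eae2, 480b90f, 6b4a606, 75d4000, 9fae522}.
Only in 01bc55a's history (ahead): {01bc55a, 89d75f1} — 2.
Only in 480b90f's history (behind): {238eae2, 480b90f, 6b4a606, 9fae522} — 4.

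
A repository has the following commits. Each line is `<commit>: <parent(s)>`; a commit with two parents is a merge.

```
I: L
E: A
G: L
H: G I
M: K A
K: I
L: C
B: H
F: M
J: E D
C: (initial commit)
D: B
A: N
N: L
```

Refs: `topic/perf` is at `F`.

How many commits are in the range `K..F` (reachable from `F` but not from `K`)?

4

Reachable from F: {A, C, F, I, K, L, M, N}.
Reachable from K: {C, I, K, L}.
In F's history but not K's: {A, F, M, N} — 4 commits.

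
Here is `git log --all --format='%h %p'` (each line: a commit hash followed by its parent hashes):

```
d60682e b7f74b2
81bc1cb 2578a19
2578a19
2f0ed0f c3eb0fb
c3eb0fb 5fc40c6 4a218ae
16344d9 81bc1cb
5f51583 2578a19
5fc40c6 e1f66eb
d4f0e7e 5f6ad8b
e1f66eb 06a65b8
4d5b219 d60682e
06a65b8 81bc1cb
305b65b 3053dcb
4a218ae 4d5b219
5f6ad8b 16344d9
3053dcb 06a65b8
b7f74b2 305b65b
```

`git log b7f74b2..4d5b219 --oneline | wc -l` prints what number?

2

Reachable from 4d5b219: {06a65b8, 2578a19, 3053dcb, 305b65b, 4d5b219, 81bc1cb, b7f74b2, d60682e}.
Reachable from b7f74b2: {06a65b8, 2578a19, 3053dcb, 305b65b, 81bc1cb, b7f74b2}.
In 4d5b219's history but not b7f74b2's: {4d5b219, d60682e} — 2 commits.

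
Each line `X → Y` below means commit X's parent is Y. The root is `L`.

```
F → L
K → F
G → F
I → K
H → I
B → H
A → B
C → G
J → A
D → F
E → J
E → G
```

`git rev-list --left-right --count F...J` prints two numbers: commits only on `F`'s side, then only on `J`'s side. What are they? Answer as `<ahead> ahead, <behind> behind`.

Reachable from F: {F, L}.
Reachable from J: {A, B, F, H, I, J, K, L}.
Only in F's history (ahead): {} — 0.
Only in J's history (behind): {A, B, H, I, J, K} — 6.

0 ahead, 6 behind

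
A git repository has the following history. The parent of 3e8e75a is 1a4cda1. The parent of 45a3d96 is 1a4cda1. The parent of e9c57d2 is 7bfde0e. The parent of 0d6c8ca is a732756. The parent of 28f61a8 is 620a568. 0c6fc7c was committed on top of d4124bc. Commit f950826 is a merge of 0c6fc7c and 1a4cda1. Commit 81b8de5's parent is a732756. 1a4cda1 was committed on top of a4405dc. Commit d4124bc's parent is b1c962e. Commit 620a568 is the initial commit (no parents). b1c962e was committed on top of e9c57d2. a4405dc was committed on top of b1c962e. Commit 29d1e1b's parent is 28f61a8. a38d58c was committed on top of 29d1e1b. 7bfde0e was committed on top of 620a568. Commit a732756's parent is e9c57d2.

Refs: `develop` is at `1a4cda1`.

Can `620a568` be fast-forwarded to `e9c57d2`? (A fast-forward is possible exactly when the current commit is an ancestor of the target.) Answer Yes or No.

A fast-forward from 620a568 to e9c57d2 is possible iff 620a568 is an ancestor of e9c57d2.
Ancestors of e9c57d2: {620a568, 7bfde0e, e9c57d2}.
620a568 is among them, so fast-forward is possible.

Yes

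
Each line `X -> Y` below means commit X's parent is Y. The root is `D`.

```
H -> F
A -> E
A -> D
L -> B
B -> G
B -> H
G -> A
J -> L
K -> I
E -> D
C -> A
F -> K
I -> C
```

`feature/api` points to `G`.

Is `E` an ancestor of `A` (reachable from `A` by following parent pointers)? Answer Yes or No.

Yes

Ancestors of A (commits reachable by following parents): {A, D, E}.
E is in that set, so it is an ancestor of A.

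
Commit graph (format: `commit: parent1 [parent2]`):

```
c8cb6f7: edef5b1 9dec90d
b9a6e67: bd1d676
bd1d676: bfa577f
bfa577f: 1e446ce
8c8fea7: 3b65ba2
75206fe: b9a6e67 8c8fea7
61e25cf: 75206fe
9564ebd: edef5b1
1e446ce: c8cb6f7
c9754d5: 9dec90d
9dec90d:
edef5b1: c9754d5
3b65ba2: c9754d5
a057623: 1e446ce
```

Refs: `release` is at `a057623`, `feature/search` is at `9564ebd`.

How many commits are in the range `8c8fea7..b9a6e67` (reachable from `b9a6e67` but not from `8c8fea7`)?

Reachable from b9a6e67: {1e446ce, 9dec90d, b9a6e67, bd1d676, bfa577f, c8cb6f7, c9754d5, edef5b1}.
Reachable from 8c8fea7: {3b65ba2, 8c8fea7, 9dec90d, c9754d5}.
In b9a6e67's history but not 8c8fea7's: {1e446ce, b9a6e67, bd1d676, bfa577f, c8cb6f7, edef5b1} — 6 commits.

6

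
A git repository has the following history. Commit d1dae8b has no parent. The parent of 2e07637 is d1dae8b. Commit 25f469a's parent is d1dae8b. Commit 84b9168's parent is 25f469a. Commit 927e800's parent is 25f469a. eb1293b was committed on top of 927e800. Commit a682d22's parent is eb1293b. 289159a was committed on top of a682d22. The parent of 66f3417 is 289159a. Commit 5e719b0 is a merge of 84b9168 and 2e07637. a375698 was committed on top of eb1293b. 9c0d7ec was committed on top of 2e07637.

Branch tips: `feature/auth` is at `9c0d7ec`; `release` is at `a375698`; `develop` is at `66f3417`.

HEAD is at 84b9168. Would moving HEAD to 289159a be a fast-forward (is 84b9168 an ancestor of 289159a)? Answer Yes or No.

No

A fast-forward from 84b9168 to 289159a is possible iff 84b9168 is an ancestor of 289159a.
Ancestors of 289159a: {25f469a, 289159a, 927e800, a682d22, d1dae8b, eb1293b}.
84b9168 is not among them, so fast-forward is not possible.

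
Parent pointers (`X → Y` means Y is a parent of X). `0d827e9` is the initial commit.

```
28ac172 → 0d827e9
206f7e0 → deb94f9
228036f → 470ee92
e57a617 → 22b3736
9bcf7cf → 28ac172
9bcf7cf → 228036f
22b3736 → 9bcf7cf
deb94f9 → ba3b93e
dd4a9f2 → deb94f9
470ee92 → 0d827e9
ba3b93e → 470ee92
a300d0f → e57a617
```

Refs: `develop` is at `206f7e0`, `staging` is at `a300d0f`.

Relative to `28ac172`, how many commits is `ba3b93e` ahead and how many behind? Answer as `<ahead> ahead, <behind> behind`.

2 ahead, 1 behind

Reachable from ba3b93e: {0d827e9, 470ee92, ba3b93e}.
Reachable from 28ac172: {0d827e9, 28ac172}.
Only in ba3b93e's history (ahead): {470ee92, ba3b93e} — 2.
Only in 28ac172's history (behind): {28ac172} — 1.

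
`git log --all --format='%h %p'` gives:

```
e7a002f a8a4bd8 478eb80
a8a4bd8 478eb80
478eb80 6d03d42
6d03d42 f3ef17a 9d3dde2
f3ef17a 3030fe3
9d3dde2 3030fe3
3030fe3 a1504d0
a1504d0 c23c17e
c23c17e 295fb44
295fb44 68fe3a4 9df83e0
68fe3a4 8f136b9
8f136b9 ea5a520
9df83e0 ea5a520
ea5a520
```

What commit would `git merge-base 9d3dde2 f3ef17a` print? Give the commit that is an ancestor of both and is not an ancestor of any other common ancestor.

Ancestors of 9d3dde2: {295fb44, 3030fe3, 68fe3a4, 8f136b9, 9d3dde2, 9df83e0, a1504d0, c23c17e, ea5a520}.
Ancestors of f3ef17a: {295fb44, 3030fe3, 68fe3a4, 8f136b9, 9df83e0, a1504d0, c23c17e, ea5a520, f3ef17a}.
Common ancestors: {295fb44, 3030fe3, 68fe3a4, 8f136b9, 9df83e0, a1504d0, c23c17e, ea5a520}.
Among these, 3030fe3 is not an ancestor of any other common ancestor — it is the merge base.

3030fe3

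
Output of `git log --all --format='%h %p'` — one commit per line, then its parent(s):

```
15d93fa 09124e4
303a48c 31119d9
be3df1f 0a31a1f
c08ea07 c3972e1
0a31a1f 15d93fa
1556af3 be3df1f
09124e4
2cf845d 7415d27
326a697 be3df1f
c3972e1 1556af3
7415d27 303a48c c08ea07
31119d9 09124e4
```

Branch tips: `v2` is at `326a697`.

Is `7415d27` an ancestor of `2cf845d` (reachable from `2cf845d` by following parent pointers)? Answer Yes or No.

Yes

Ancestors of 2cf845d (commits reachable by following parents): {09124e4, 0a31a1f, 1556af3, 15d93fa, 2cf845d, 303a48c, 31119d9, 7415d27, be3df1f, c08ea07, c3972e1}.
7415d27 is in that set, so it is an ancestor of 2cf845d.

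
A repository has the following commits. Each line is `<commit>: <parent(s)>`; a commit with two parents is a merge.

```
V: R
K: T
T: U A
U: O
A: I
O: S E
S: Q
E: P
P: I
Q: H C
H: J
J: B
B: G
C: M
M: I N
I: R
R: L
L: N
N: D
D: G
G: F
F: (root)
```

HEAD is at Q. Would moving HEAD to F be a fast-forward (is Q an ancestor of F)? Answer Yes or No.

No

A fast-forward from Q to F is possible iff Q is an ancestor of F.
Ancestors of F: {F}.
Q is not among them, so fast-forward is not possible.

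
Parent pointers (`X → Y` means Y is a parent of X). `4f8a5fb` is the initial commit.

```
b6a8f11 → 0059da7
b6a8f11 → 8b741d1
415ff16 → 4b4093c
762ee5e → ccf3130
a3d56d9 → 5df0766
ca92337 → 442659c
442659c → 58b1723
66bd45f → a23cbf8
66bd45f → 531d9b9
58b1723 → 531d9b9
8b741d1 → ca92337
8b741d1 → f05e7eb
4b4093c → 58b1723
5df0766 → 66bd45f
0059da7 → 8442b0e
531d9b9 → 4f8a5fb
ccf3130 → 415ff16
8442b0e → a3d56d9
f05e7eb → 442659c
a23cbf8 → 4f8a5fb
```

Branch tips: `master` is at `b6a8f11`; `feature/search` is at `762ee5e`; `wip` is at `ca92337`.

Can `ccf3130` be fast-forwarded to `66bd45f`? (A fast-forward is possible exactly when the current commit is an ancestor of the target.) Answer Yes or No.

A fast-forward from ccf3130 to 66bd45f is possible iff ccf3130 is an ancestor of 66bd45f.
Ancestors of 66bd45f: {4f8a5fb, 531d9b9, 66bd45f, a23cbf8}.
ccf3130 is not among them, so fast-forward is not possible.

No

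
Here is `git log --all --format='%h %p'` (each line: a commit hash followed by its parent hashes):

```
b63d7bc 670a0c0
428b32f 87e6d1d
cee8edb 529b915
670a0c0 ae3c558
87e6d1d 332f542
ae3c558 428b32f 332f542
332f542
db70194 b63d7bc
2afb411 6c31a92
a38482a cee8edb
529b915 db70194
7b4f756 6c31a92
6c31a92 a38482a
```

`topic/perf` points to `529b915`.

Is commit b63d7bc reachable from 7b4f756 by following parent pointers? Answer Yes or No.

Yes

Ancestors of 7b4f756 (commits reachable by following parents): {332f542, 428b32f, 529b915, 670a0c0, 6c31a92, 7b4f756, 87e6d1d, a38482a, ae3c558, b63d7bc, cee8edb, db70194}.
b63d7bc is in that set, so it is an ancestor of 7b4f756.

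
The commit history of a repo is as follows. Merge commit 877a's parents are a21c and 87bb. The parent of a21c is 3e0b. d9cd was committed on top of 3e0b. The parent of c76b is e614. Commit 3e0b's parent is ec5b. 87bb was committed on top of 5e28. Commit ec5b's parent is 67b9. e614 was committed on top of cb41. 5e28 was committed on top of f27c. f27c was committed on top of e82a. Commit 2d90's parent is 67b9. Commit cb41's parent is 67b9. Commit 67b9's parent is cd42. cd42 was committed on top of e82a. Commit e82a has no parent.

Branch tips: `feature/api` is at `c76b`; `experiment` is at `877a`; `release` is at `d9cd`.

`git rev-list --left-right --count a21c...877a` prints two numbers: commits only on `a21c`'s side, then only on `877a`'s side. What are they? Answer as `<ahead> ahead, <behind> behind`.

Reachable from a21c: {3e0b, 67b9, a21c, cd42, e82a, ec5b}.
Reachable from 877a: {3e0b, 5e28, 67b9, 877a, 87bb, a21c, cd42, e82a, ec5b, f27c}.
Only in a21c's history (ahead): {} — 0.
Only in 877a's history (behind): {5e28, 877a, 87bb, f27c} — 4.

0 ahead, 4 behind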